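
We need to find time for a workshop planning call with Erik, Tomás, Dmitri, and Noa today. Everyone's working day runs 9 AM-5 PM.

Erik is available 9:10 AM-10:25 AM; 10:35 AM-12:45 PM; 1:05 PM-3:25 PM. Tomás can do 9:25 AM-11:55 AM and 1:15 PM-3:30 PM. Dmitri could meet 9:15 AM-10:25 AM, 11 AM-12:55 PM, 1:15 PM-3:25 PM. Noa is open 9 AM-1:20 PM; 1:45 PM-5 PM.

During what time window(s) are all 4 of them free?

Erik ∩ Tomás: 09:25-10:25, 10:35-11:55, 13:15-15:25.
Erik ∩ Tomás ∩ Dmitri: 09:25-10:25, 11:00-11:55, 13:15-15:25.
Erik ∩ Tomás ∩ Dmitri ∩ Noa: 09:25-10:25, 11:00-11:55, 13:15-13:20, 13:45-15:25.

09:25-10:25, 11:00-11:55, 13:15-13:20, 13:45-15:25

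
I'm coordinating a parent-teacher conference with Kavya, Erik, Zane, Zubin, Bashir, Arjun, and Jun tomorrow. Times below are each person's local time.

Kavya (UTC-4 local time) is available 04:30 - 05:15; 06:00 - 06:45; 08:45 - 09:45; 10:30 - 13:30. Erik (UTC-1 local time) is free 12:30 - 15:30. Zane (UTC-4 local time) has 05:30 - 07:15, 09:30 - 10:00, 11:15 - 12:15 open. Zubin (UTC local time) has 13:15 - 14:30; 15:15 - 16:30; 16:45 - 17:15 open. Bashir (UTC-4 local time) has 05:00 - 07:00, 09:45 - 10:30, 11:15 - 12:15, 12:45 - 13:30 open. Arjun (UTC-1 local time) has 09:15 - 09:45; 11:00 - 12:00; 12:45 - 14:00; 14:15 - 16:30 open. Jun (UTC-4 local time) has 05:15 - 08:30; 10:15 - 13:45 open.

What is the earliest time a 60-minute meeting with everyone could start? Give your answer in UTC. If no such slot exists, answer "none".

Kavya in UTC: 08:30-09:15, 10:00-10:45, 12:45-13:45, 14:30-17:30 (add 4h to convert from UTC-4).
Erik in UTC: 13:30-16:30 (add 1h to convert from UTC-1).
Zane in UTC: 09:30-11:15, 13:30-14:00, 15:15-16:15 (add 4h to convert from UTC-4).
Zubin in UTC: 13:15-14:30, 15:15-16:30, 16:45-17:15.
Bashir in UTC: 09:00-11:00, 13:45-14:30, 15:15-16:15, 16:45-17:30 (add 4h to convert from UTC-4).
Arjun in UTC: 10:15-10:45, 12:00-13:00, 13:45-15:00, 15:15-17:30 (add 1h to convert from UTC-1).
Jun in UTC: 09:15-12:30, 14:15-17:45 (add 4h to convert from UTC-4).
Kavya ∩ Erik: 13:30-13:45, 14:30-16:30.
Kavya ∩ Erik ∩ Zane: 13:30-13:45, 15:15-16:15.
Kavya ∩ Erik ∩ Zane ∩ Zubin: 13:30-13:45, 15:15-16:15.
Kavya ∩ Erik ∩ Zane ∩ Zubin ∩ Bashir: 15:15-16:15.
Kavya ∩ Erik ∩ Zane ∩ Zubin ∩ Bashir ∩ Arjun: 15:15-16:15.
Kavya ∩ Erik ∩ Zane ∩ Zubin ∩ Bashir ∩ Arjun ∩ Jun: 15:15-16:15.
The first common window of at least 60 minutes is 15:15-16:15, so the earliest start is 15:15.

15:15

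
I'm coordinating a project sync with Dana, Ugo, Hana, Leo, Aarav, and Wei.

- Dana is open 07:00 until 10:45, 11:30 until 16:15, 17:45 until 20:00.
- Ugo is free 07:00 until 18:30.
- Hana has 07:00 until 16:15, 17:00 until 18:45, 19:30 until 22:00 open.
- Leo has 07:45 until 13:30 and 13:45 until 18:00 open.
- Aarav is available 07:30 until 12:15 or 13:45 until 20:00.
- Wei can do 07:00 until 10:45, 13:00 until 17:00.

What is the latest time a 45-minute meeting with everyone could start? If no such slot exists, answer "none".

Dana ∩ Ugo: 07:00-10:45, 11:30-16:15, 17:45-18:30.
Dana ∩ Ugo ∩ Hana: 07:00-10:45, 11:30-16:15, 17:45-18:30.
Dana ∩ Ugo ∩ Hana ∩ Leo: 07:45-10:45, 11:30-13:30, 13:45-16:15, 17:45-18:00.
Dana ∩ Ugo ∩ Hana ∩ Leo ∩ Aarav: 07:45-10:45, 11:30-12:15, 13:45-16:15, 17:45-18:00.
Dana ∩ Ugo ∩ Hana ∩ Leo ∩ Aarav ∩ Wei: 07:45-10:45, 13:45-16:15.
So the common availability across everyone is 07:45-10:45, 13:45-16:15.
The last common window of at least 45 minutes is 13:45-16:15; a 45-minute meeting can start as late as 15:30 and still end by 16:15.

15:30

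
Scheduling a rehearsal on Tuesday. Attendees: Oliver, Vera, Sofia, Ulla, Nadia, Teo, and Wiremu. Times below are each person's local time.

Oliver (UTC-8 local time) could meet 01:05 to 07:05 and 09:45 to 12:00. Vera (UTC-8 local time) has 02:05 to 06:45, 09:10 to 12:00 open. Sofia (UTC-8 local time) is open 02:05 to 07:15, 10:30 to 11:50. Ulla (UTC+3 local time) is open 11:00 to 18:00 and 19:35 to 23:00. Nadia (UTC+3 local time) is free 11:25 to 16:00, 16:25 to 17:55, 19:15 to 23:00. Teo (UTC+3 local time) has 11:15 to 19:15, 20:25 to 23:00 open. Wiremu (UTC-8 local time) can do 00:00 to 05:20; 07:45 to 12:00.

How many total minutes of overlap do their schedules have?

Oliver in UTC: 09:05-15:05, 17:45-20:00 (add 8h to convert from UTC-8).
Vera in UTC: 10:05-14:45, 17:10-20:00 (add 8h to convert from UTC-8).
Sofia in UTC: 10:05-15:15, 18:30-19:50 (add 8h to convert from UTC-8).
Ulla in UTC: 08:00-15:00, 16:35-20:00 (subtract 3h to convert from UTC+3).
Nadia in UTC: 08:25-13:00, 13:25-14:55, 16:15-20:00 (subtract 3h to convert from UTC+3).
Teo in UTC: 08:15-16:15, 17:25-20:00 (subtract 3h to convert from UTC+3).
Wiremu in UTC: 08:00-13:20, 15:45-20:00 (add 8h to convert from UTC-8).
Oliver ∩ Vera: 10:05-14:45, 17:45-20:00.
Oliver ∩ Vera ∩ Sofia: 10:05-14:45, 18:30-19:50.
Oliver ∩ Vera ∩ Sofia ∩ Ulla: 10:05-14:45, 18:30-19:50.
Oliver ∩ Vera ∩ Sofia ∩ Ulla ∩ Nadia: 10:05-13:00, 13:25-14:45, 18:30-19:50.
Oliver ∩ Vera ∩ Sofia ∩ Ulla ∩ Nadia ∩ Teo: 10:05-13:00, 13:25-14:45, 18:30-19:50.
Oliver ∩ Vera ∩ Sofia ∩ Ulla ∩ Nadia ∩ Teo ∩ Wiremu: 10:05-13:00, 18:30-19:50.
Summing the common windows: 175 + 80 = 255 minutes.

255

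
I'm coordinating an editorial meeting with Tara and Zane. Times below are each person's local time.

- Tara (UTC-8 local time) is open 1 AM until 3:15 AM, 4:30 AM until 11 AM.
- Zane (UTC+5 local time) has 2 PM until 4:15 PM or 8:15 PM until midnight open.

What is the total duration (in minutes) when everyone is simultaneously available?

Tara in UTC: 09:00-11:15, 12:30-19:00 (add 8h to convert from UTC-8).
Zane in UTC: 09:00-11:15, 15:15-19:00 (subtract 5h to convert from UTC+5).
Tara ∩ Zane: 09:00-11:15, 15:15-19:00.
Those are the intersection windows.
Summing the common windows: 135 + 225 = 360 minutes.

360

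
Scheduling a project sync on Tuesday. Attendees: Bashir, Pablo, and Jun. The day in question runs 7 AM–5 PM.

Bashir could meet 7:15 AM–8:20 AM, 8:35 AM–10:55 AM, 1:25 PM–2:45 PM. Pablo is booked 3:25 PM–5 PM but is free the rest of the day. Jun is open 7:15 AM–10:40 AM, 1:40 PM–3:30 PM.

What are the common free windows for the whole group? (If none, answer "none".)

07:15-08:20, 08:35-10:40, 13:40-14:45

Bashir free: 07:15-08:20, 08:35-10:55, 13:25-14:45.
Pablo free: 07:00-15:25 (invert busy blocks within the working day).
Jun free: 07:15-10:40, 13:40-15:30.
Bashir ∩ Pablo: 07:15-08:20, 08:35-10:55, 13:25-14:45.
Bashir ∩ Pablo ∩ Jun: 07:15-08:20, 08:35-10:40, 13:40-14:45.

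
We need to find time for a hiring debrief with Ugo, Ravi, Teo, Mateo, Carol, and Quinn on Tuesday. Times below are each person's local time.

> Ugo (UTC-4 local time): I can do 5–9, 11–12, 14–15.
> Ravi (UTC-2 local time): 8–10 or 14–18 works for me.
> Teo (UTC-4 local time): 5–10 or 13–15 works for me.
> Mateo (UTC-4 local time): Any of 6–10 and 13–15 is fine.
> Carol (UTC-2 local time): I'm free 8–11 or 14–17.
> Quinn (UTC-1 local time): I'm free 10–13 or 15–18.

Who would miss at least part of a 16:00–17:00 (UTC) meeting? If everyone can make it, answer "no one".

Ugo in UTC: 09:00-13:00, 15:00-16:00, 18:00-19:00 (add 4h to convert from UTC-4).
Ravi in UTC: 10:00-12:00, 16:00-20:00 (add 2h to convert from UTC-2).
Teo in UTC: 09:00-14:00, 17:00-19:00 (add 4h to convert from UTC-4).
Mateo in UTC: 10:00-14:00, 17:00-19:00 (add 4h to convert from UTC-4).
Carol in UTC: 10:00-13:00, 16:00-19:00 (add 2h to convert from UTC-2).
Quinn in UTC: 11:00-14:00, 16:00-19:00 (add 1h to convert from UTC-1).
Ugo: not fully free for 16:00-17:00. Ravi: free for 16:00-17:00. Teo: not fully free for 16:00-17:00. Mateo: not fully free for 16:00-17:00. Carol: free for 16:00-17:00. Quinn: free for 16:00-17:00.

Mateo, Teo, Ugo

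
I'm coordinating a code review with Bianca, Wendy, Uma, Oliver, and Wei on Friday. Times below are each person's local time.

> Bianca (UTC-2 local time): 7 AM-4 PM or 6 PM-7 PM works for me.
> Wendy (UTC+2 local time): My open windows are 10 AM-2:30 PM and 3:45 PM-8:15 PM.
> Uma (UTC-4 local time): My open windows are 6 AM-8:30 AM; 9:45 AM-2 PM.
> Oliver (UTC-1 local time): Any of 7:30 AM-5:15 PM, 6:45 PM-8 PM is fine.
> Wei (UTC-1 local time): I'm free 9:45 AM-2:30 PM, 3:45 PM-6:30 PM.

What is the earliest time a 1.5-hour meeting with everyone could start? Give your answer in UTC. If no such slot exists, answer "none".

10:45

Bianca in UTC: 09:00-18:00, 20:00-21:00 (add 2h to convert from UTC-2).
Wendy in UTC: 08:00-12:30, 13:45-18:15 (subtract 2h to convert from UTC+2).
Uma in UTC: 10:00-12:30, 13:45-18:00 (add 4h to convert from UTC-4).
Oliver in UTC: 08:30-18:15, 19:45-21:00 (add 1h to convert from UTC-1).
Wei in UTC: 10:45-15:30, 16:45-19:30 (add 1h to convert from UTC-1).
Bianca ∩ Wendy: 09:00-12:30, 13:45-18:00.
Bianca ∩ Wendy ∩ Uma: 10:00-12:30, 13:45-18:00.
Bianca ∩ Wendy ∩ Uma ∩ Oliver: 10:00-12:30, 13:45-18:00.
Bianca ∩ Wendy ∩ Uma ∩ Oliver ∩ Wei: 10:45-12:30, 13:45-15:30, 16:45-18:00.
The first common window of at least 90 minutes is 10:45-12:30, so the earliest start is 10:45.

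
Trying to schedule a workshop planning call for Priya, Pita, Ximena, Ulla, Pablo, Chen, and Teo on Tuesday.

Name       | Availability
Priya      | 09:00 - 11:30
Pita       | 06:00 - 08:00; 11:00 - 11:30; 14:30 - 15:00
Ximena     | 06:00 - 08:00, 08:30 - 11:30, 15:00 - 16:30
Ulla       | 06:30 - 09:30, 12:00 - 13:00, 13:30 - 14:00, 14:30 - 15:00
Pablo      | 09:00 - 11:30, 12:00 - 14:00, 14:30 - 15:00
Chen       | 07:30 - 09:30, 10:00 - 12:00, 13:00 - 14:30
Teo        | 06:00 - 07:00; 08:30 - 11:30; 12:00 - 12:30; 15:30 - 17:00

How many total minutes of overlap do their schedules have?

Priya ∩ Pita: 11:00-11:30.
Priya ∩ Pita ∩ Ximena: 11:00-11:30.
Priya ∩ Pita ∩ Ximena ∩ Ulla: ∅.
Priya ∩ Pita ∩ Ximena ∩ Ulla ∩ Pablo: ∅.
Priya ∩ Pita ∩ Ximena ∩ Ulla ∩ Pablo ∩ Chen: ∅.
Priya ∩ Pita ∩ Ximena ∩ Ulla ∩ Pablo ∩ Chen ∩ Teo: ∅.
There is no time when everyone is free.
There is no common window, so the total is 0 minutes.

0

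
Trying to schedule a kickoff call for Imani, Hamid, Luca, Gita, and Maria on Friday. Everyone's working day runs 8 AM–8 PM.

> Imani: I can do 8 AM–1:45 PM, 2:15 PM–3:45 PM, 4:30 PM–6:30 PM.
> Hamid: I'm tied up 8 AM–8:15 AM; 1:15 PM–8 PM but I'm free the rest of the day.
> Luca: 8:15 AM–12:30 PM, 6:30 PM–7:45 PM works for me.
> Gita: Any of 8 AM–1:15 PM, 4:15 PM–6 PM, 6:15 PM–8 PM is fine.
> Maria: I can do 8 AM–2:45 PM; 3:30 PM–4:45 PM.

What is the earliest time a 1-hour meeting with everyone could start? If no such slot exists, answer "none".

Imani free: 08:00-13:45, 14:15-15:45, 16:30-18:30.
Hamid free: 08:15-13:15 (invert busy blocks within the working day).
Luca free: 08:15-12:30, 18:30-19:45.
Gita free: 08:00-13:15, 16:15-18:00, 18:15-20:00.
Maria free: 08:00-14:45, 15:30-16:45.
Imani ∩ Hamid: 08:15-13:15.
Imani ∩ Hamid ∩ Luca: 08:15-12:30.
Imani ∩ Hamid ∩ Luca ∩ Gita: 08:15-12:30.
Imani ∩ Hamid ∩ Luca ∩ Gita ∩ Maria: 08:15-12:30.
The first common window of at least 60 minutes is 08:15-12:30, so the earliest start is 08:15.

08:15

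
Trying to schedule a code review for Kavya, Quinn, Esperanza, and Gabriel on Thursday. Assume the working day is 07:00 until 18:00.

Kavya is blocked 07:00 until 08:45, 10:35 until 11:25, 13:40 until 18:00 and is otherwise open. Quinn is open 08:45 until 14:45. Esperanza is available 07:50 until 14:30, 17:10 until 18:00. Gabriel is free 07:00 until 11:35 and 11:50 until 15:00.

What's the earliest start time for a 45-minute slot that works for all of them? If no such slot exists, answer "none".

08:45

Kavya free: 08:45-10:35, 11:25-13:40 (invert busy blocks within the working day).
Quinn free: 08:45-14:45.
Esperanza free: 07:50-14:30, 17:10-18:00.
Gabriel free: 07:00-11:35, 11:50-15:00.
Kavya ∩ Quinn: 08:45-10:35, 11:25-13:40.
Kavya ∩ Quinn ∩ Esperanza: 08:45-10:35, 11:25-13:40.
Kavya ∩ Quinn ∩ Esperanza ∩ Gabriel: 08:45-10:35, 11:25-11:35, 11:50-13:40.
The first common window of at least 45 minutes is 08:45-10:35, so the earliest start is 08:45.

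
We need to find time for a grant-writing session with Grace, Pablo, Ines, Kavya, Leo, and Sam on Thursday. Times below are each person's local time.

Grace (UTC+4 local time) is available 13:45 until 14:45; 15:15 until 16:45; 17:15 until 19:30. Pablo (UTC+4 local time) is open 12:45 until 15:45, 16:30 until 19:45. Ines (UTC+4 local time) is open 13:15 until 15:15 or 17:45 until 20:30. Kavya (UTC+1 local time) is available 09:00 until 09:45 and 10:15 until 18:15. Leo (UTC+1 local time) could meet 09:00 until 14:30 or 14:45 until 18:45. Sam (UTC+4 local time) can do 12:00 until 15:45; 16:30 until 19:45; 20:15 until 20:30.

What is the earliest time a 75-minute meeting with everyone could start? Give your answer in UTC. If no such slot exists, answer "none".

Grace in UTC: 09:45-10:45, 11:15-12:45, 13:15-15:30 (subtract 4h to convert from UTC+4).
Pablo in UTC: 08:45-11:45, 12:30-15:45 (subtract 4h to convert from UTC+4).
Ines in UTC: 09:15-11:15, 13:45-16:30 (subtract 4h to convert from UTC+4).
Kavya in UTC: 08:00-08:45, 09:15-17:15 (subtract 1h to convert from UTC+1).
Leo in UTC: 08:00-13:30, 13:45-17:45 (subtract 1h to convert from UTC+1).
Sam in UTC: 08:00-11:45, 12:30-15:45, 16:15-16:30 (subtract 4h to convert from UTC+4).
Grace ∩ Pablo: 09:45-10:45, 11:15-11:45, 12:30-12:45, 13:15-15:30.
Grace ∩ Pablo ∩ Ines: 09:45-10:45, 13:45-15:30.
Grace ∩ Pablo ∩ Ines ∩ Kavya: 09:45-10:45, 13:45-15:30.
Grace ∩ Pablo ∩ Ines ∩ Kavya ∩ Leo: 09:45-10:45, 13:45-15:30.
Grace ∩ Pablo ∩ Ines ∩ Kavya ∩ Leo ∩ Sam: 09:45-10:45, 13:45-15:30.
The first common window of at least 75 minutes is 13:45-15:30, so the earliest start is 13:45.

13:45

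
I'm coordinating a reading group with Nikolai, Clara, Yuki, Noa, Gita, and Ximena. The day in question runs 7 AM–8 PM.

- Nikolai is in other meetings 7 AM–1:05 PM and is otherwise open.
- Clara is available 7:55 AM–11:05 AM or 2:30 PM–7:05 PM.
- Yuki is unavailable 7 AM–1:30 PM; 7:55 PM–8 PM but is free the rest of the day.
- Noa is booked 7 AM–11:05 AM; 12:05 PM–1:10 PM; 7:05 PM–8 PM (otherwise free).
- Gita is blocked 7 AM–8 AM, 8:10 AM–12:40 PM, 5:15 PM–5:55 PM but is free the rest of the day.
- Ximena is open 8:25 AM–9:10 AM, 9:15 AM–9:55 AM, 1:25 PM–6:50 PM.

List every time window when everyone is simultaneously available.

Nikolai free: 13:05-20:00 (invert busy blocks within the working day).
Clara free: 07:55-11:05, 14:30-19:05.
Yuki free: 13:30-19:55 (invert busy blocks within the working day).
Noa free: 11:05-12:05, 13:10-19:05 (invert busy blocks within the working day).
Gita free: 08:00-08:10, 12:40-17:15, 17:55-20:00 (invert busy blocks within the working day).
Ximena free: 08:25-09:10, 09:15-09:55, 13:25-18:50.
Nikolai ∩ Clara: 14:30-19:05.
Nikolai ∩ Clara ∩ Yuki: 14:30-19:05.
Nikolai ∩ Clara ∩ Yuki ∩ Noa: 14:30-19:05.
Nikolai ∩ Clara ∩ Yuki ∩ Noa ∩ Gita: 14:30-17:15, 17:55-19:05.
Nikolai ∩ Clara ∩ Yuki ∩ Noa ∩ Gita ∩ Ximena: 14:30-17:15, 17:55-18:50.

14:30-17:15, 17:55-18:50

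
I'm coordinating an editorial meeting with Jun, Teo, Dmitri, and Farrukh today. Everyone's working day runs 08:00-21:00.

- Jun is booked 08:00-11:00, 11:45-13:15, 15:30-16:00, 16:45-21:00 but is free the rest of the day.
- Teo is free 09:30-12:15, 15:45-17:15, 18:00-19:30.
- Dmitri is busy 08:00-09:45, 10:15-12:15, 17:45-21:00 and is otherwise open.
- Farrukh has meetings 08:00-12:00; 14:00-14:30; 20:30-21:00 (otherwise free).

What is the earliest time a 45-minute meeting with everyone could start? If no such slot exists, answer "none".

Jun free: 11:00-11:45, 13:15-15:30, 16:00-16:45 (invert busy blocks within the working day).
Teo free: 09:30-12:15, 15:45-17:15, 18:00-19:30.
Dmitri free: 09:45-10:15, 12:15-17:45 (invert busy blocks within the working day).
Farrukh free: 12:00-14:00, 14:30-20:30 (invert busy blocks within the working day).
Jun ∩ Teo: 11:00-11:45, 16:00-16:45.
Jun ∩ Teo ∩ Dmitri: 16:00-16:45.
Jun ∩ Teo ∩ Dmitri ∩ Farrukh: 16:00-16:45.
The first common window of at least 45 minutes is 16:00-16:45, so the earliest start is 16:00.

16:00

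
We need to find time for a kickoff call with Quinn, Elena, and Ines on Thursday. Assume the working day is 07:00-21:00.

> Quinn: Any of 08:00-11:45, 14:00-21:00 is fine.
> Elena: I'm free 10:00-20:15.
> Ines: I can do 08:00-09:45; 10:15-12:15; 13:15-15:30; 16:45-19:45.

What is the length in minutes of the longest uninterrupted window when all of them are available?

Quinn ∩ Elena: 10:00-11:45, 14:00-20:15.
Quinn ∩ Elena ∩ Ines: 10:15-11:45, 14:00-15:30, 16:45-19:45.
The longest is 16:45-19:45 at 180 minutes.

180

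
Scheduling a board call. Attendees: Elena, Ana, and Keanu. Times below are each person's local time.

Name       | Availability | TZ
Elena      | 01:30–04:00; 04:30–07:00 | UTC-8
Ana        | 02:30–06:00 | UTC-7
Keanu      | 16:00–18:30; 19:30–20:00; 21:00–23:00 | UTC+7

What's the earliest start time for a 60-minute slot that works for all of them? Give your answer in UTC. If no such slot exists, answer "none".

Elena in UTC: 09:30-12:00, 12:30-15:00 (add 8h to convert from UTC-8).
Ana in UTC: 09:30-13:00 (add 7h to convert from UTC-7).
Keanu in UTC: 09:00-11:30, 12:30-13:00, 14:00-16:00 (subtract 7h to convert from UTC+7).
Elena ∩ Ana: 09:30-12:00, 12:30-13:00.
Elena ∩ Ana ∩ Keanu: 09:30-11:30, 12:30-13:00.
The first common window of at least 60 minutes is 09:30-11:30, so the earliest start is 09:30.

09:30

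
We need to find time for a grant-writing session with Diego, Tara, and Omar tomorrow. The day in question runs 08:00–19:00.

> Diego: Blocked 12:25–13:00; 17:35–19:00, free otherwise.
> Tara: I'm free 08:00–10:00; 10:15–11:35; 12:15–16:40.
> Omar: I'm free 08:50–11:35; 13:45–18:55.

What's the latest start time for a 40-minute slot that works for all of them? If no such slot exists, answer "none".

16:00

Diego free: 08:00-12:25, 13:00-17:35 (invert busy blocks within the working day).
Tara free: 08:00-10:00, 10:15-11:35, 12:15-16:40.
Omar free: 08:50-11:35, 13:45-18:55.
Diego ∩ Tara: 08:00-10:00, 10:15-11:35, 12:15-12:25, 13:00-16:40.
Diego ∩ Tara ∩ Omar: 08:50-10:00, 10:15-11:35, 13:45-16:40.
The last common window of at least 40 minutes is 13:45-16:40; a 40-minute meeting can start as late as 16:00 and still end by 16:40.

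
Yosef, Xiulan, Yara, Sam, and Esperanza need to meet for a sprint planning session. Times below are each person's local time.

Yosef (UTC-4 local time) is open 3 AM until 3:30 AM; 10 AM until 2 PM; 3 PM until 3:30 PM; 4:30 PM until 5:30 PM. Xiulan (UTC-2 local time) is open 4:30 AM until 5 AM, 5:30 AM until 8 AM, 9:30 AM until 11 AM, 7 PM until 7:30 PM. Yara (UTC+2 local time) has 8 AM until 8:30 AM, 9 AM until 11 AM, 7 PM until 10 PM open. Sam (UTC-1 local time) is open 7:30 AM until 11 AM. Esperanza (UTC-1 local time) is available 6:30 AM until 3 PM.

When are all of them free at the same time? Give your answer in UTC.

none

Yosef in UTC: 07:00-07:30, 14:00-18:00, 19:00-19:30, 20:30-21:30 (add 4h to convert from UTC-4).
Xiulan in UTC: 06:30-07:00, 07:30-10:00, 11:30-13:00, 21:00-21:30 (add 2h to convert from UTC-2).
Yara in UTC: 06:00-06:30, 07:00-09:00, 17:00-20:00 (subtract 2h to convert from UTC+2).
Sam in UTC: 08:30-12:00 (add 1h to convert from UTC-1).
Esperanza in UTC: 07:30-16:00 (add 1h to convert from UTC-1).
Yosef ∩ Xiulan: 21:00-21:30.
Yosef ∩ Xiulan ∩ Yara: ∅.
Yosef ∩ Xiulan ∩ Yara ∩ Sam: ∅.
Yosef ∩ Xiulan ∩ Yara ∩ Sam ∩ Esperanza: ∅.
There is no time when everyone is free.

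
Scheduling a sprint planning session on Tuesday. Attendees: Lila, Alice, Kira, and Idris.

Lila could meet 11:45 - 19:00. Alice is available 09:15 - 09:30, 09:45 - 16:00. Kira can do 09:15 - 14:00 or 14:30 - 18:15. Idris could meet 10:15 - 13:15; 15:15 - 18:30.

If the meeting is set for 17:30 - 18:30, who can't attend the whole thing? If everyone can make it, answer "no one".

Alice, Kira

Lila: free for 17:30-18:30. Alice: not fully free for 17:30-18:30. Kira: not fully free for 17:30-18:30. Idris: free for 17:30-18:30.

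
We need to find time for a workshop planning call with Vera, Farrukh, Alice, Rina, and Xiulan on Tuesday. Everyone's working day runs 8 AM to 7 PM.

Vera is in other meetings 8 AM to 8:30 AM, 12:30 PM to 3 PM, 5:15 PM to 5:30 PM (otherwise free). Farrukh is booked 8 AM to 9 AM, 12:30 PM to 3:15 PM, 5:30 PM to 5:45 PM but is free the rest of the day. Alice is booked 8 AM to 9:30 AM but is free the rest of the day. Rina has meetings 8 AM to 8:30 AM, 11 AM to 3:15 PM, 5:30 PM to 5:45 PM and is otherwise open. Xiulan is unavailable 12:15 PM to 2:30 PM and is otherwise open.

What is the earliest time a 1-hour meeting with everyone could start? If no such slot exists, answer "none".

09:30

Vera free: 08:30-12:30, 15:00-17:15, 17:30-19:00 (invert busy blocks within the working day).
Farrukh free: 09:00-12:30, 15:15-17:30, 17:45-19:00 (invert busy blocks within the working day).
Alice free: 09:30-19:00 (invert busy blocks within the working day).
Rina free: 08:30-11:00, 15:15-17:30, 17:45-19:00 (invert busy blocks within the working day).
Xiulan free: 08:00-12:15, 14:30-19:00 (invert busy blocks within the working day).
Vera ∩ Farrukh: 09:00-12:30, 15:15-17:15, 17:45-19:00.
Vera ∩ Farrukh ∩ Alice: 09:30-12:30, 15:15-17:15, 17:45-19:00.
Vera ∩ Farrukh ∩ Alice ∩ Rina: 09:30-11:00, 15:15-17:15, 17:45-19:00.
Vera ∩ Farrukh ∩ Alice ∩ Rina ∩ Xiulan: 09:30-11:00, 15:15-17:15, 17:45-19:00.
Those are the intersection windows.
The first common window of at least 60 minutes is 09:30-11:00, so the earliest start is 09:30.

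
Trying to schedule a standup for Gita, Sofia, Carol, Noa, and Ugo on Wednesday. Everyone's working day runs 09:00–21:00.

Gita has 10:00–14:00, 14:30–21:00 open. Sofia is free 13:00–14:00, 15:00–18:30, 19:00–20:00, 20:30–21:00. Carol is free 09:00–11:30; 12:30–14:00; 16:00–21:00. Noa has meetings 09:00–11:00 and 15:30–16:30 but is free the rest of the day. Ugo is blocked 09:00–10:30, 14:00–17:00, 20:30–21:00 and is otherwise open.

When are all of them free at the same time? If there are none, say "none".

Gita free: 10:00-14:00, 14:30-21:00.
Sofia free: 13:00-14:00, 15:00-18:30, 19:00-20:00, 20:30-21:00.
Carol free: 09:00-11:30, 12:30-14:00, 16:00-21:00.
Noa free: 11:00-15:30, 16:30-21:00 (invert busy blocks within the working day).
Ugo free: 10:30-14:00, 17:00-20:30 (invert busy blocks within the working day).
Gita ∩ Sofia: 13:00-14:00, 15:00-18:30, 19:00-20:00, 20:30-21:00.
Gita ∩ Sofia ∩ Carol: 13:00-14:00, 16:00-18:30, 19:00-20:00, 20:30-21:00.
Gita ∩ Sofia ∩ Carol ∩ Noa: 13:00-14:00, 16:30-18:30, 19:00-20:00, 20:30-21:00.
Gita ∩ Sofia ∩ Carol ∩ Noa ∩ Ugo: 13:00-14:00, 17:00-18:30, 19:00-20:00.
So the common availability across everyone is 13:00-14:00, 17:00-18:30, 19:00-20:00.

13:00-14:00, 17:00-18:30, 19:00-20:00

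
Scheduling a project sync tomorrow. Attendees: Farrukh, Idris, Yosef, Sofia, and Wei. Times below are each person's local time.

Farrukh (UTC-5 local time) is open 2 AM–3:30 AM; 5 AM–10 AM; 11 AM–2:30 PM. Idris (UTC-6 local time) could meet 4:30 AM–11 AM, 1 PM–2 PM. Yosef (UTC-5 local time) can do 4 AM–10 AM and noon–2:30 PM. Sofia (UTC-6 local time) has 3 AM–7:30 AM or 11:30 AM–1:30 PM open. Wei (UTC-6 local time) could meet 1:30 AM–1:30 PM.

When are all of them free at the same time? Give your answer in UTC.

10:30-13:30, 19:00-19:30

Farrukh in UTC: 07:00-08:30, 10:00-15:00, 16:00-19:30 (add 5h to convert from UTC-5).
Idris in UTC: 10:30-17:00, 19:00-20:00 (add 6h to convert from UTC-6).
Yosef in UTC: 09:00-15:00, 17:00-19:30 (add 5h to convert from UTC-5).
Sofia in UTC: 09:00-13:30, 17:30-19:30 (add 6h to convert from UTC-6).
Wei in UTC: 07:30-19:30 (add 6h to convert from UTC-6).
Farrukh ∩ Idris: 10:30-15:00, 16:00-17:00, 19:00-19:30.
Farrukh ∩ Idris ∩ Yosef: 10:30-15:00, 19:00-19:30.
Farrukh ∩ Idris ∩ Yosef ∩ Sofia: 10:30-13:30, 19:00-19:30.
Farrukh ∩ Idris ∩ Yosef ∩ Sofia ∩ Wei: 10:30-13:30, 19:00-19:30.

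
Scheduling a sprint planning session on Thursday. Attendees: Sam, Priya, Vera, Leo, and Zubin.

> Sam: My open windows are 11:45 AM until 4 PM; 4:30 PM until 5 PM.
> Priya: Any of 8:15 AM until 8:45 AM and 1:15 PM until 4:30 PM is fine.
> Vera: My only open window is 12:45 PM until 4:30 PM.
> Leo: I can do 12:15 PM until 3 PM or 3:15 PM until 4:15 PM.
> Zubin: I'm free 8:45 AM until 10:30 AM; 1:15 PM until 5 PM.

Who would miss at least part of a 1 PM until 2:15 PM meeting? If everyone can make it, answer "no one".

Sam: free for 13:00-14:15. Priya: not fully free for 13:00-14:15. Vera: free for 13:00-14:15. Leo: free for 13:00-14:15. Zubin: not fully free for 13:00-14:15.

Priya, Zubin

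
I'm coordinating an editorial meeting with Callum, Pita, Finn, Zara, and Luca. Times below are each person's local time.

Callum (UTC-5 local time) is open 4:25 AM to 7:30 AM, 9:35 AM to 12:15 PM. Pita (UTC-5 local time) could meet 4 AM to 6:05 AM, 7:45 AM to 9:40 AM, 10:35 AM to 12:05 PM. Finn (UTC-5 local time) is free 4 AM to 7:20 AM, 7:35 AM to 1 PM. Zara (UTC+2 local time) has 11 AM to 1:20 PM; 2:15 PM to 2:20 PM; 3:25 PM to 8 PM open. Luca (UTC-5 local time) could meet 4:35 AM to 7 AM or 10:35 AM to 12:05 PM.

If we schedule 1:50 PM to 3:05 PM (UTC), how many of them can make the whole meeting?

2

Callum in UTC: 09:25-12:30, 14:35-17:15 (add 5h to convert from UTC-5).
Pita in UTC: 09:00-11:05, 12:45-14:40, 15:35-17:05 (add 5h to convert from UTC-5).
Finn in UTC: 09:00-12:20, 12:35-18:00 (add 5h to convert from UTC-5).
Zara in UTC: 09:00-11:20, 12:15-12:20, 13:25-18:00 (subtract 2h to convert from UTC+2).
Luca in UTC: 09:35-12:00, 15:35-17:05 (add 5h to convert from UTC-5).
Finn and Zara can make the full 13:50-15:05 slot — that's 2.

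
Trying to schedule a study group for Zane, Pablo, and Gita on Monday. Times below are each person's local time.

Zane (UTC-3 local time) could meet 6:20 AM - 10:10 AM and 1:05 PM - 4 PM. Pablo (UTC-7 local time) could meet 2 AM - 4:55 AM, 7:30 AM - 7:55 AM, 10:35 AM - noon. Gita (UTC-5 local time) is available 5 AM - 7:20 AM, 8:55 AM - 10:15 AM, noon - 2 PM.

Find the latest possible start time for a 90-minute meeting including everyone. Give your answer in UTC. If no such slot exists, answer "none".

Zane in UTC: 09:20-13:10, 16:05-19:00 (add 3h to convert from UTC-3).
Pablo in UTC: 09:00-11:55, 14:30-14:55, 17:35-19:00 (add 7h to convert from UTC-7).
Gita in UTC: 10:00-12:20, 13:55-15:15, 17:00-19:00 (add 5h to convert from UTC-5).
Zane ∩ Pablo: 09:20-11:55, 17:35-19:00.
Zane ∩ Pablo ∩ Gita: 10:00-11:55, 17:35-19:00.
The last common window of at least 90 minutes is 10:00-11:55; a 90-minute meeting can start as late as 10:25 and still end by 11:55.

10:25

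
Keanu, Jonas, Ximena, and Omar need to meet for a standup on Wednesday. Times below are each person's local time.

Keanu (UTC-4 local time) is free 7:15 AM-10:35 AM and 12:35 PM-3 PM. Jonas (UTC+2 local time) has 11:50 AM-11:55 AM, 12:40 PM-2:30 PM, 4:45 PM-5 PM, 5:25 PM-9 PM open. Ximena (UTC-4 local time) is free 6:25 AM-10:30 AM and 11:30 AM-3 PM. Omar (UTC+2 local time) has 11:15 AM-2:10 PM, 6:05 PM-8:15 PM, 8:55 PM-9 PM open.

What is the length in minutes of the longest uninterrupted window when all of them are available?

100

Keanu in UTC: 11:15-14:35, 16:35-19:00 (add 4h to convert from UTC-4).
Jonas in UTC: 09:50-09:55, 10:40-12:30, 14:45-15:00, 15:25-19:00 (subtract 2h to convert from UTC+2).
Ximena in UTC: 10:25-14:30, 15:30-19:00 (add 4h to convert from UTC-4).
Omar in UTC: 09:15-12:10, 16:05-18:15, 18:55-19:00 (subtract 2h to convert from UTC+2).
Keanu ∩ Jonas: 11:15-12:30, 16:35-19:00.
Keanu ∩ Jonas ∩ Ximena: 11:15-12:30, 16:35-19:00.
Keanu ∩ Jonas ∩ Ximena ∩ Omar: 11:15-12:10, 16:35-18:15, 18:55-19:00.
Those are the intersection windows.
The longest is 16:35-18:15 at 100 minutes.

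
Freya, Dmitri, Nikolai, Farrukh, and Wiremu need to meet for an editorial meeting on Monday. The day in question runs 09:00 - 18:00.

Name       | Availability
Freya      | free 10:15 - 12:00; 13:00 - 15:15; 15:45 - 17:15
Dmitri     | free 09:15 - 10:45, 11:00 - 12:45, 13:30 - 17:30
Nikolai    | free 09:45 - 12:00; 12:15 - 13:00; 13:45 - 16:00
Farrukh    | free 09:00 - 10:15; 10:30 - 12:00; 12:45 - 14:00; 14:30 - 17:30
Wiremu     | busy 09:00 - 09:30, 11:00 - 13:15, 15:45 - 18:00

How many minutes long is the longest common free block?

45

Freya free: 10:15-12:00, 13:00-15:15, 15:45-17:15.
Dmitri free: 09:15-10:45, 11:00-12:45, 13:30-17:30.
Nikolai free: 09:45-12:00, 12:15-13:00, 13:45-16:00.
Farrukh free: 09:00-10:15, 10:30-12:00, 12:45-14:00, 14:30-17:30.
Wiremu free: 09:30-11:00, 13:15-15:45 (invert busy blocks within the working day).
Freya ∩ Dmitri: 10:15-10:45, 11:00-12:00, 13:30-15:15, 15:45-17:15.
Freya ∩ Dmitri ∩ Nikolai: 10:15-10:45, 11:00-12:00, 13:45-15:15, 15:45-16:00.
Freya ∩ Dmitri ∩ Nikolai ∩ Farrukh: 10:30-10:45, 11:00-12:00, 13:45-14:00, 14:30-15:15, 15:45-16:00.
Freya ∩ Dmitri ∩ Nikolai ∩ Farrukh ∩ Wiremu: 10:30-10:45, 13:45-14:00, 14:30-15:15.
So the common availability across everyone is 10:30-10:45, 13:45-14:00, 14:30-15:15.
The longest is 14:30-15:15 at 45 minutes.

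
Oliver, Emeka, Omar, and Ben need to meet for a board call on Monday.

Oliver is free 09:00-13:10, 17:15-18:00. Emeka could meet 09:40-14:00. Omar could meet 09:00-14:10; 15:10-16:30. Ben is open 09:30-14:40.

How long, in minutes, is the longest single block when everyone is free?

Oliver ∩ Emeka: 09:40-13:10.
Oliver ∩ Emeka ∩ Omar: 09:40-13:10.
Oliver ∩ Emeka ∩ Omar ∩ Ben: 09:40-13:10.
The longest is 09:40-13:10 at 210 minutes.

210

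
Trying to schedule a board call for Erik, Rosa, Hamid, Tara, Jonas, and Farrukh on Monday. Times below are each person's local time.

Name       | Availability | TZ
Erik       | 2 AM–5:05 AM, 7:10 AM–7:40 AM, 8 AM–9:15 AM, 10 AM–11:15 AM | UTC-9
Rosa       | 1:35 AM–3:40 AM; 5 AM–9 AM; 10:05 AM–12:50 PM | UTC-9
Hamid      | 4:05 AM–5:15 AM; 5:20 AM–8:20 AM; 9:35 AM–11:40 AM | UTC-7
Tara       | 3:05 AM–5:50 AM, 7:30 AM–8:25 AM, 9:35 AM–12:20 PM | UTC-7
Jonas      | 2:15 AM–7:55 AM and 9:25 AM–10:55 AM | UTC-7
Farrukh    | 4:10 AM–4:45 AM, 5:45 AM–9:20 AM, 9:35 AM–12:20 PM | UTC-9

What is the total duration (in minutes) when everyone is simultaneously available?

60

Erik in UTC: 11:00-14:05, 16:10-16:40, 17:00-18:15, 19:00-20:15 (add 9h to convert from UTC-9).
Rosa in UTC: 10:35-12:40, 14:00-18:00, 19:05-21:50 (add 9h to convert from UTC-9).
Hamid in UTC: 11:05-12:15, 12:20-15:20, 16:35-18:40 (add 7h to convert from UTC-7).
Tara in UTC: 10:05-12:50, 14:30-15:25, 16:35-19:20 (add 7h to convert from UTC-7).
Jonas in UTC: 09:15-14:55, 16:25-17:55 (add 7h to convert from UTC-7).
Farrukh in UTC: 13:10-13:45, 14:45-18:20, 18:35-21:20 (add 9h to convert from UTC-9).
Erik ∩ Rosa: 11:00-12:40, 14:00-14:05, 16:10-16:40, 17:00-18:00, 19:05-20:15.
Erik ∩ Rosa ∩ Hamid: 11:05-12:15, 12:20-12:40, 14:00-14:05, 16:35-16:40, 17:00-18:00.
Erik ∩ Rosa ∩ Hamid ∩ Tara: 11:05-12:15, 12:20-12:40, 16:35-16:40, 17:00-18:00.
Erik ∩ Rosa ∩ Hamid ∩ Tara ∩ Jonas: 11:05-12:15, 12:20-12:40, 16:35-16:40, 17:00-17:55.
Erik ∩ Rosa ∩ Hamid ∩ Tara ∩ Jonas ∩ Farrukh: 16:35-16:40, 17:00-17:55.
So the common availability across everyone is 16:35-16:40, 17:00-17:55.
Summing the common windows: 5 + 55 = 60 minutes.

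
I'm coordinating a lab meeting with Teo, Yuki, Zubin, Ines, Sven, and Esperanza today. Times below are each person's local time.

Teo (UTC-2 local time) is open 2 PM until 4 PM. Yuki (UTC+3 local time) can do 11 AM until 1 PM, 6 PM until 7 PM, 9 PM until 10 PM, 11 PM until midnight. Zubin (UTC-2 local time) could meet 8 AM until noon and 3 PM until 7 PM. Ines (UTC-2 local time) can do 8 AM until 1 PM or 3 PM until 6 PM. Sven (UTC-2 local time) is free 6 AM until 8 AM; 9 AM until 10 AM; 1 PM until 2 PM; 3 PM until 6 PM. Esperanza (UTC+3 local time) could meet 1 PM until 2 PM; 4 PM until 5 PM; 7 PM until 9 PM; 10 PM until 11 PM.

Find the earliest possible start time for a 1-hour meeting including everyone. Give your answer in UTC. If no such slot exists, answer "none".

none

Teo in UTC: 16:00-18:00 (add 2h to convert from UTC-2).
Yuki in UTC: 08:00-10:00, 15:00-16:00, 18:00-19:00, 20:00-21:00 (subtract 3h to convert from UTC+3).
Zubin in UTC: 10:00-14:00, 17:00-21:00 (add 2h to convert from UTC-2).
Ines in UTC: 10:00-15:00, 17:00-20:00 (add 2h to convert from UTC-2).
Sven in UTC: 08:00-10:00, 11:00-12:00, 15:00-16:00, 17:00-20:00 (add 2h to convert from UTC-2).
Esperanza in UTC: 10:00-11:00, 13:00-14:00, 16:00-18:00, 19:00-20:00 (subtract 3h to convert from UTC+3).
Teo ∩ Yuki: ∅.
Teo ∩ Yuki ∩ Zubin: ∅.
Teo ∩ Yuki ∩ Zubin ∩ Ines: ∅.
Teo ∩ Yuki ∩ Zubin ∩ Ines ∩ Sven: ∅.
Teo ∩ Yuki ∩ Zubin ∩ Ines ∩ Sven ∩ Esperanza: ∅.
There is no time when everyone is free.
No common window is at least 60 minutes long.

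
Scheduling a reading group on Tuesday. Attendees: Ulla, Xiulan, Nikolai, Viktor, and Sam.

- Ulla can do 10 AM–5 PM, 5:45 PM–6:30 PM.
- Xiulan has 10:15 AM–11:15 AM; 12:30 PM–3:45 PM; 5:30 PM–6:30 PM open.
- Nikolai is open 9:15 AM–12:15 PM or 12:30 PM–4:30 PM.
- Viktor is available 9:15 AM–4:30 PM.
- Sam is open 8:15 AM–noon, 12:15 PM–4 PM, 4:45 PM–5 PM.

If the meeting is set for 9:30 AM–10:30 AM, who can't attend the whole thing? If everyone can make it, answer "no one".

Ulla, Xiulan

Ulla: not fully free for 09:30-10:30. Xiulan: not fully free for 09:30-10:30. Nikolai: free for 09:30-10:30. Viktor: free for 09:30-10:30. Sam: free for 09:30-10:30.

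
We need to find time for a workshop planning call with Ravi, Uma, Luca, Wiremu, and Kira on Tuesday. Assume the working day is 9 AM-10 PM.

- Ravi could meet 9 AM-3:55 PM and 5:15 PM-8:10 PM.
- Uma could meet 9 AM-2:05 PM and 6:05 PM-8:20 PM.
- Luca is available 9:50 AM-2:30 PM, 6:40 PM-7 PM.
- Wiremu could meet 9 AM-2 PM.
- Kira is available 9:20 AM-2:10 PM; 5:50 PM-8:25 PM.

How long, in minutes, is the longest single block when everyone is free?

250

Ravi ∩ Uma: 09:00-14:05, 18:05-20:10.
Ravi ∩ Uma ∩ Luca: 09:50-14:05, 18:40-19:00.
Ravi ∩ Uma ∩ Luca ∩ Wiremu: 09:50-14:00.
Ravi ∩ Uma ∩ Luca ∩ Wiremu ∩ Kira: 09:50-14:00.
So the common availability across everyone is 09:50-14:00.
The longest is 09:50-14:00 at 250 minutes.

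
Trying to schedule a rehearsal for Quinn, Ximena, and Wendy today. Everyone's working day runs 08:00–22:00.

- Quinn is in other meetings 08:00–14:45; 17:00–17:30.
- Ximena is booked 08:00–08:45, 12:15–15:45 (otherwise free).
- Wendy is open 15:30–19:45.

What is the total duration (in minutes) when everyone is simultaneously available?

210

Quinn free: 14:45-17:00, 17:30-22:00 (invert busy blocks within the working day).
Ximena free: 08:45-12:15, 15:45-22:00 (invert busy blocks within the working day).
Wendy free: 15:30-19:45.
Quinn ∩ Ximena: 15:45-17:00, 17:30-22:00.
Quinn ∩ Ximena ∩ Wendy: 15:45-17:00, 17:30-19:45.
Summing the common windows: 75 + 135 = 210 minutes.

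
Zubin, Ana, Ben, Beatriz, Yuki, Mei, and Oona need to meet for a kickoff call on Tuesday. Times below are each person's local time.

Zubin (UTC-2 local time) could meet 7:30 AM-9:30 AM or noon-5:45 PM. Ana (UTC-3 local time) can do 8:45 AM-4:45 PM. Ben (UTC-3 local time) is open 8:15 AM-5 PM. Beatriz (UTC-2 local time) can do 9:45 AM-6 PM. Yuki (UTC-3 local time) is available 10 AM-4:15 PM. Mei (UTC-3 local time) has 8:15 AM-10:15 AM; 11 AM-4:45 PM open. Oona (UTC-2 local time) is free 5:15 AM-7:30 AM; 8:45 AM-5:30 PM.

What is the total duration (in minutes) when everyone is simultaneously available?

Zubin in UTC: 09:30-11:30, 14:00-19:45 (add 2h to convert from UTC-2).
Ana in UTC: 11:45-19:45 (add 3h to convert from UTC-3).
Ben in UTC: 11:15-20:00 (add 3h to convert from UTC-3).
Beatriz in UTC: 11:45-20:00 (add 2h to convert from UTC-2).
Yuki in UTC: 13:00-19:15 (add 3h to convert from UTC-3).
Mei in UTC: 11:15-13:15, 14:00-19:45 (add 3h to convert from UTC-3).
Oona in UTC: 07:15-09:30, 10:45-19:30 (add 2h to convert from UTC-2).
Zubin ∩ Ana: 14:00-19:45.
Zubin ∩ Ana ∩ Ben: 14:00-19:45.
Zubin ∩ Ana ∩ Ben ∩ Beatriz: 14:00-19:45.
Zubin ∩ Ana ∩ Ben ∩ Beatriz ∩ Yuki: 14:00-19:15.
Zubin ∩ Ana ∩ Ben ∩ Beatriz ∩ Yuki ∩ Mei: 14:00-19:15.
Zubin ∩ Ana ∩ Ben ∩ Beatriz ∩ Yuki ∩ Mei ∩ Oona: 14:00-19:15.
That's a single block of 315 minutes.

315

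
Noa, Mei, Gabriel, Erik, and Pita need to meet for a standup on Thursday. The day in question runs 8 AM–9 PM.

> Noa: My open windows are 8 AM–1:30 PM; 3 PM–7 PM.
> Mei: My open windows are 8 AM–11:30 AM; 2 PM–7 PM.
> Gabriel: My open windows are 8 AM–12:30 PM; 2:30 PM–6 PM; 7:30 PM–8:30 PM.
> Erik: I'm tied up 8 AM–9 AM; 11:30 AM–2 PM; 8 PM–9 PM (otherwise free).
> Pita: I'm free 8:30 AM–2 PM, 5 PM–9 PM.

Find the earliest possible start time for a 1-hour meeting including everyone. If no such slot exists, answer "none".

Noa free: 08:00-13:30, 15:00-19:00.
Mei free: 08:00-11:30, 14:00-19:00.
Gabriel free: 08:00-12:30, 14:30-18:00, 19:30-20:30.
Erik free: 09:00-11:30, 14:00-20:00 (invert busy blocks within the working day).
Pita free: 08:30-14:00, 17:00-21:00.
Noa ∩ Mei: 08:00-11:30, 15:00-19:00.
Noa ∩ Mei ∩ Gabriel: 08:00-11:30, 15:00-18:00.
Noa ∩ Mei ∩ Gabriel ∩ Erik: 09:00-11:30, 15:00-18:00.
Noa ∩ Mei ∩ Gabriel ∩ Erik ∩ Pita: 09:00-11:30, 17:00-18:00.
The first common window of at least 60 minutes is 09:00-11:30, so the earliest start is 09:00.

09:00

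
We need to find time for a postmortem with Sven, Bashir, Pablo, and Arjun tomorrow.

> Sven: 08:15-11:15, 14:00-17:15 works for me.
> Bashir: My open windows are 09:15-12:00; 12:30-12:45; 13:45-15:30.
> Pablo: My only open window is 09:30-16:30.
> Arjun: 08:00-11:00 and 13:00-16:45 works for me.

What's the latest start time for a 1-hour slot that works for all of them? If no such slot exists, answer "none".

Sven ∩ Bashir: 09:15-11:15, 14:00-15:30.
Sven ∩ Bashir ∩ Pablo: 09:30-11:15, 14:00-15:30.
Sven ∩ Bashir ∩ Pablo ∩ Arjun: 09:30-11:00, 14:00-15:30.
Those are the intersection windows.
The last common window of at least 60 minutes is 14:00-15:30; a 60-minute meeting can start as late as 14:30 and still end by 15:30.

14:30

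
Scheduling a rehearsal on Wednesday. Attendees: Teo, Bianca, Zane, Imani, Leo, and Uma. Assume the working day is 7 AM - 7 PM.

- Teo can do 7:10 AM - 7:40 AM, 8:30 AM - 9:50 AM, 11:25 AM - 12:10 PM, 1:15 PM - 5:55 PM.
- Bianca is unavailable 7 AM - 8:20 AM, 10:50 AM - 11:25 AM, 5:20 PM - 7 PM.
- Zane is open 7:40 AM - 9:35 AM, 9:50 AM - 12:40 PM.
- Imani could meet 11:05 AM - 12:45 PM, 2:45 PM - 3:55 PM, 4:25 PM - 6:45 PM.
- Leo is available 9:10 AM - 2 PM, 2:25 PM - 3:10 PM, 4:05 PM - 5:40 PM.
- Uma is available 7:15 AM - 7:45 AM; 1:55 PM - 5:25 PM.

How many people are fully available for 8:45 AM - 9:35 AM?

Teo free: 07:10-07:40, 08:30-09:50, 11:25-12:10, 13:15-17:55.
Bianca free: 08:20-10:50, 11:25-17:20 (invert busy blocks within the working day).
Zane free: 07:40-09:35, 09:50-12:40.
Imani free: 11:05-12:45, 14:45-15:55, 16:25-18:45.
Leo free: 09:10-14:00, 14:25-15:10, 16:05-17:40.
Uma free: 07:15-07:45, 13:55-17:25.
Teo, Bianca, and Zane can make the full 08:45-09:35 slot — that's 3.

3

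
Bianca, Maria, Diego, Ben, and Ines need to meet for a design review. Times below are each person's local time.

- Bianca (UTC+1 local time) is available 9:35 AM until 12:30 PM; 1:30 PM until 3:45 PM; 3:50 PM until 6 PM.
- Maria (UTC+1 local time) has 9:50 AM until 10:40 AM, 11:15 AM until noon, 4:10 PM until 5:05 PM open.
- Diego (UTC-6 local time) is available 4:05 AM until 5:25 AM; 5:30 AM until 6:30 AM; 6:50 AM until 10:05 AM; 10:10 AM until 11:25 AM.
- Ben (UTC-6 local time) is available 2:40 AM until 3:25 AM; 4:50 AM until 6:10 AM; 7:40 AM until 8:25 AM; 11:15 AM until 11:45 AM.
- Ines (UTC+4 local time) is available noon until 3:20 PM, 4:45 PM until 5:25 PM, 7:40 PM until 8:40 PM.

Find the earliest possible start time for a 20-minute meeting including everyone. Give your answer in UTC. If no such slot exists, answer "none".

Bianca in UTC: 08:35-11:30, 12:30-14:45, 14:50-17:00 (subtract 1h to convert from UTC+1).
Maria in UTC: 08:50-09:40, 10:15-11:00, 15:10-16:05 (subtract 1h to convert from UTC+1).
Diego in UTC: 10:05-11:25, 11:30-12:30, 12:50-16:05, 16:10-17:25 (add 6h to convert from UTC-6).
Ben in UTC: 08:40-09:25, 10:50-12:10, 13:40-14:25, 17:15-17:45 (add 6h to convert from UTC-6).
Ines in UTC: 08:00-11:20, 12:45-13:25, 15:40-16:40 (subtract 4h to convert from UTC+4).
Bianca ∩ Maria: 08:50-09:40, 10:15-11:00, 15:10-16:05.
Bianca ∩ Maria ∩ Diego: 10:15-11:00, 15:10-16:05.
Bianca ∩ Maria ∩ Diego ∩ Ben: 10:50-11:00.
Bianca ∩ Maria ∩ Diego ∩ Ben ∩ Ines: 10:50-11:00.
No common window is at least 20 minutes long.

none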